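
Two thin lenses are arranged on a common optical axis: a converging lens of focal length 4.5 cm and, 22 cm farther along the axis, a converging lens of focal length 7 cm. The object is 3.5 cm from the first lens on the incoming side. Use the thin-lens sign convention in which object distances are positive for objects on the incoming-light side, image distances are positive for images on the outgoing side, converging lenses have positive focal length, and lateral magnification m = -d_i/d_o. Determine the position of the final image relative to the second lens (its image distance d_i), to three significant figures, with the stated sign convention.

Applying the thin-lens equation to the first lens, 1/4.5 = 1/3.5 + 1/d_i1, which gives d_i1 = -15.750 cm.
With d_i1 < 0 the first image is virtual and lies on the object side; the object distance for lens 2 is d_o2 = 22 - (-15.750) = 37.750 cm.
Applying the thin-lens equation again with f_2 = 7 cm and d_o2 = 37.750 cm gives d_i2 = 8.593 cm.

8.59 cm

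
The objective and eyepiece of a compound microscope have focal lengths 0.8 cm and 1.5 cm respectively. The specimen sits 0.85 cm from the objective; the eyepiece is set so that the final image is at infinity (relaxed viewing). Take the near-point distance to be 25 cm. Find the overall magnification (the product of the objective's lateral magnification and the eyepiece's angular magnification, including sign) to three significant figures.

-267

Objective: 1/d_i = 1/f_obj - 1/d_o = 1/0.8 - 1/0.85 = 0.07353 cm^-1, so d_i = 13.600 cm.
m_obj = -d_i/d_o = -13.600/0.85 = -16.000.
Eyepiece angular magnification (image at infinity): M_eye = D/f_e = 25/1.5 = 16.667.
Overall M = m_obj x M_eye = (-16.000)(16.667) = -266.67.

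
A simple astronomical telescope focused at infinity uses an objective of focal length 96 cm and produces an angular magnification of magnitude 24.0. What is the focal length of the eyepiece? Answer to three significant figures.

4.00 cm

|M| = f_obj/f_eye, so f_eye = f_obj/|M| = 96/24.0 = 4.000 cm.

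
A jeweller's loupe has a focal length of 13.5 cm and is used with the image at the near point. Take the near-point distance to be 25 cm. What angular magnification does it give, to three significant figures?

M = 1 + D/f = 1 + 25/13.5 = 2.852.

2.85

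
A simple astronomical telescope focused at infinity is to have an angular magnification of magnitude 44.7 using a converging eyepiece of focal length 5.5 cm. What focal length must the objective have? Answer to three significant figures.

|M| = f_obj/|f_eye|, so f_obj = |M| x |f_eye| = 44.7 x 5.5 = 245.850 cm.

246 cm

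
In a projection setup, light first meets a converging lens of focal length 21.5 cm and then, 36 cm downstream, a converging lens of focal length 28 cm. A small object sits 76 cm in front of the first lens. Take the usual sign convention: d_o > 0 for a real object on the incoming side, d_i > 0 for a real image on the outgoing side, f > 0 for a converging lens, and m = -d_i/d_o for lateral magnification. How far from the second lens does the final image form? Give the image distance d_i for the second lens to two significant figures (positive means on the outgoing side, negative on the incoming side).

-7.7 cm

First lens: d_i1 = 1/(1/21.5 - 1/76) = 29.982 cm.
The intermediate image is 29.982 cm to the right of lens 1, so d_o2 = L - d_i1 = 36 - 29.982 = 6.018 cm.
Second lens: d_i2 = 1/(1/28 - 1/(6.018)) = -7.666 cm.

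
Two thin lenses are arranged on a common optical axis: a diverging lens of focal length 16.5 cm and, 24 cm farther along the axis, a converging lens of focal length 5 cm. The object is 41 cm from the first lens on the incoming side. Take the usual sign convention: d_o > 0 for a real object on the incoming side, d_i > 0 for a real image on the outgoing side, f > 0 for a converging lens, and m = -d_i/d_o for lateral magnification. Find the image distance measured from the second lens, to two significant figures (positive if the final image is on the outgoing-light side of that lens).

5.8 cm

First lens: d_i1 = 1/(1/(-16.5) - 1/41) = -11.765 cm.
With d_i1 < 0 the first image is virtual and lies on the object side; the object distance for lens 2 is d_o2 = 24 - (-11.765) = 35.765 cm.
Second lens: d_i2 = 1/(1/5 - 1/(35.765)) = 5.813 cm.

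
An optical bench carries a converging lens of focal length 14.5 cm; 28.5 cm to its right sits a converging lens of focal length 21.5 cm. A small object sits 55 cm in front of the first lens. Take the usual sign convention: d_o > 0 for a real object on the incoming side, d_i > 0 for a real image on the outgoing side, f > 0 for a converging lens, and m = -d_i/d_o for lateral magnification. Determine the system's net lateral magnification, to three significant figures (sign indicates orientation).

-0.607

First lens: d_i1 = 1/(1/14.5 - 1/55) = 19.691 cm.
m_1 = -(19.691)/55 = -0.3580.
The intermediate image is 19.691 cm to the right of lens 1, so d_o2 = L - d_i1 = 28.5 - 19.691 = 8.809 cm.
Second lens: d_i2 = 1/(1/21.5 - 1/(8.809)) = -14.922 cm.
m_2 = -(-14.922)/(8.809) = 1.6941.
The system's lateral magnification is m_1 m_2 = (-0.3580)(1.6941) = -0.6065.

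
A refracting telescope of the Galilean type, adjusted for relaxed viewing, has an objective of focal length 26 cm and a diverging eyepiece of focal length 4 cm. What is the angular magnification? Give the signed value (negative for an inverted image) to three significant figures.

6.50

M = -f_obj/f_eye = -26/(-4) = 6.500.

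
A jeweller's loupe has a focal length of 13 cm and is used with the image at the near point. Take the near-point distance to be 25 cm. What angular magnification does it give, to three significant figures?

M = 1 + D/f = 1 + 25/13 = 2.923.

2.92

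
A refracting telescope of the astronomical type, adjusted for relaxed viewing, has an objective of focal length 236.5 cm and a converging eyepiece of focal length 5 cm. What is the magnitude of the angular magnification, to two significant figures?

|M| = f_obj/|f_eye| = 236.5/5 = 47.300.

47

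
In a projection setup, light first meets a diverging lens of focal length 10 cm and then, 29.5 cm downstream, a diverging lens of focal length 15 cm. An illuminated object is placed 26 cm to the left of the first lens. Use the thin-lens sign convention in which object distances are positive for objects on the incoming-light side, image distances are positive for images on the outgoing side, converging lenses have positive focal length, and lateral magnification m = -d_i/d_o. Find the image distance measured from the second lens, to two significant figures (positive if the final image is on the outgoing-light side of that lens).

Applying the thin-lens equation to the first lens, 1/(-10) = 1/26 + 1/d_i1, which gives d_i1 = -7.222 cm.
With d_i1 < 0 the first image is virtual and lies on the object side; the object distance for lens 2 is d_o2 = 29.5 - (-7.222) = 36.722 cm.
Applying the thin-lens equation again with f_2 = -15 cm and d_o2 = 36.722 cm gives d_i2 = -10.650 cm.

-11 cm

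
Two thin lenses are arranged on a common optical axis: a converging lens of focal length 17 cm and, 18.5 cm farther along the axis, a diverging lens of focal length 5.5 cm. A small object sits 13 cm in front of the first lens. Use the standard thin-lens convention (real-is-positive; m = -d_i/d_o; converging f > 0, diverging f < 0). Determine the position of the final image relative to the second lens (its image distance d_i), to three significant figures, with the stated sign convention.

First lens: d_i1 = 1/(1/17 - 1/13) = -55.250 cm.
The intermediate image is virtual, 55.250 cm to the left of lens 1, so d_o2 = L - d_i1 = 18.5 - (-55.250) = 73.750 cm.
Second lens: d_i2 = 1/(1/(-5.5) - 1/(73.750)) = -5.118 cm.

-5.12 cm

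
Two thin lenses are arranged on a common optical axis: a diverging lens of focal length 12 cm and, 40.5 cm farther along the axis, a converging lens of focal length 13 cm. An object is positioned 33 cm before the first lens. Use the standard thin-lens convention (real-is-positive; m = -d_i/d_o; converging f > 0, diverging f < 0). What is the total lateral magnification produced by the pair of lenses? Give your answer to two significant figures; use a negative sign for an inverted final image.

Applying the thin-lens equation to the first lens, 1/(-12) = 1/33 + 1/d_i1, which gives d_i1 = -8.800 cm.
Its lateral magnification is m_1 = -d_i1/d_o1 = -(-8.800)/33 = 0.2667.
The intermediate image is virtual, 8.800 cm to the left of lens 1, so d_o2 = L - d_i1 = 40.5 - (-8.800) = 49.300 cm.
Applying the thin-lens equation again with f_2 = 13 cm and d_o2 = 49.300 cm gives d_i2 = 17.656 cm.
m_2 = -(17.656)/(49.300) = -0.3581.
Overall magnification: m = m_1 m_2 = -0.0955.

-0.096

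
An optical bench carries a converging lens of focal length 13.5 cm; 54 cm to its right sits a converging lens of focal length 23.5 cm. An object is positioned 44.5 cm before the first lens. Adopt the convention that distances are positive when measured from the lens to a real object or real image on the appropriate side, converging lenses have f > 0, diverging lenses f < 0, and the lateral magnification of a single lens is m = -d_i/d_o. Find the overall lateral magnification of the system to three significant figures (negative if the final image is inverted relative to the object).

0.920

First lens: d_i1 = 1/(1/13.5 - 1/44.5) = 19.379 cm.
m_1 = -(19.379)/44.5 = -0.4355.
Object distance for lens 2: d_o2 = 54 - 19.379 = 34.621 cm.
Second lens: d_i2 = 1/(1/23.5 - 1/(34.621)) = 73.158 cm.
m_2 = -(73.158)/(34.621) = -2.1131.
Total m = m_1 x m_2 = (-0.4355)(-2.1131) = 0.9202.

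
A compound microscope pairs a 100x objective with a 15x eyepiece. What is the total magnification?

1500

The overall magnification of a compound microscope is the product of the objective and eyepiece magnifications:
M = M_obj x M_eye = 100 x 15 = 1500.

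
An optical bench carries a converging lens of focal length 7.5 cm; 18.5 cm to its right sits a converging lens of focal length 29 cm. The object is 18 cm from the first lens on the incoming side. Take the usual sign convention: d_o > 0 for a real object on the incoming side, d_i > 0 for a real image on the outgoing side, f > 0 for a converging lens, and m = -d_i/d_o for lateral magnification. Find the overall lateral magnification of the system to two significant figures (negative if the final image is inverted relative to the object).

-0.89

Lens 1: 1/d_i1 = 1/f_1 - 1/d_o1 = 1/7.5 - 1/18 = 0.07778 cm^-1, so d_i1 = 12.857 cm.
m_1 = -(12.857)/18 = -0.7143.
That image sits 5.643 cm in front of the second lens, so d_o2 = 5.643 cm.
Lens 2: 1/d_i2 = 1/f_2 - 1/d_o2 = 1/29 - 1/(5.643) = -0.14273 cm^-1, so d_i2 = -7.006 cm.
m_2 = -(-7.006)/(5.643) = 1.2416.
Total m = m_1 x m_2 = (-0.7143)(1.2416) = -0.8869.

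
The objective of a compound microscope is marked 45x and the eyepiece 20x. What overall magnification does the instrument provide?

The overall magnification of a compound microscope is the product of the objective and eyepiece magnifications:
M = M_obj x M_eye = 45 x 20 = 900.

900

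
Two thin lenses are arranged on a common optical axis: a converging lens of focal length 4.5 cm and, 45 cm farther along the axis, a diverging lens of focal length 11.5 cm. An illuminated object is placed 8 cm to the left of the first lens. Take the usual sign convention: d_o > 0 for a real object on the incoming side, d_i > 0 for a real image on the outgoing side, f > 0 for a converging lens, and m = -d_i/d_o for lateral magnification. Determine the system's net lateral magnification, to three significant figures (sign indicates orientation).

-0.320

First lens: d_i1 = 1/(1/4.5 - 1/8) = 10.286 cm.
m_1 = -(10.286)/8 = -1.2857.
The intermediate image is 10.286 cm to the right of lens 1, so d_o2 = L - d_i1 = 45 - 10.286 = 34.714 cm.
Second lens: d_i2 = 1/(1/(-11.5) - 1/(34.714)) = -8.638 cm.
m_2 = -(-8.638)/(34.714) = 0.2488.
The system's lateral magnification is m_1 m_2 = (-1.2857)(0.2488) = -0.3199.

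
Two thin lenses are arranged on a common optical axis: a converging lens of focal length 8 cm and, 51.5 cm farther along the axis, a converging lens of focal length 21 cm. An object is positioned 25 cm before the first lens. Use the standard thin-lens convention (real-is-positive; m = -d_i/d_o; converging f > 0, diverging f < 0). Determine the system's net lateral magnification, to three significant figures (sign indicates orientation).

Applying the thin-lens equation to the first lens, 1/8 = 1/25 + 1/d_i1, which gives d_i1 = 11.765 cm.
Its lateral magnification is m_1 = -d_i1/d_o1 = -(11.765)/25 = -0.4706.
The intermediate image is 11.765 cm to the right of lens 1, so d_o2 = L - d_i1 = 51.5 - 11.765 = 39.735 cm.
Applying the thin-lens equation again with f_2 = 21 cm and d_o2 = 39.735 cm gives d_i2 = 44.538 cm.
m_2 = -(44.538)/(39.735) = -1.1209.
The system's lateral magnification is m_1 m_2 = (-0.4706)(-1.1209) = 0.5275.

0.527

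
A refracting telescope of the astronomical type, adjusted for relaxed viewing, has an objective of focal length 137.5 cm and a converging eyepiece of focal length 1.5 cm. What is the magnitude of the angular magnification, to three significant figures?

91.7

|M| = f_obj/|f_eye| = 137.5/1.5 = 91.667.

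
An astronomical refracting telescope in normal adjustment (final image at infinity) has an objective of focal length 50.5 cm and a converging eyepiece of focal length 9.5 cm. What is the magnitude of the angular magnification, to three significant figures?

|M| = f_obj/|f_eye| = 50.5/9.5 = 5.316.

5.32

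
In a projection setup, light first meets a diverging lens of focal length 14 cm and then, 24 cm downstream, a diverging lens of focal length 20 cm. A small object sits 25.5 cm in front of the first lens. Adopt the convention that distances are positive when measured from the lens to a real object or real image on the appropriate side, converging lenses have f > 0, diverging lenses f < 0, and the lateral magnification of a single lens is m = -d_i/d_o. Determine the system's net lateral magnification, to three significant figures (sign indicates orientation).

0.134

Applying the thin-lens equation to the first lens, 1/(-14) = 1/25.5 + 1/d_i1, which gives d_i1 = -9.038 cm.
Its lateral magnification is m_1 = -d_i1/d_o1 = -(-9.038)/25.5 = 0.3544.
The intermediate image is virtual, 9.038 cm to the left of lens 1, so d_o2 = L - d_i1 = 24 - (-9.038) = 33.038 cm.
Applying the thin-lens equation again with f_2 = -20 cm and d_o2 = 33.038 cm gives d_i2 = -12.458 cm.
m_2 = -(-12.458)/(33.038) = 0.3771.
Overall magnification: m = m_1 m_2 = 0.1337.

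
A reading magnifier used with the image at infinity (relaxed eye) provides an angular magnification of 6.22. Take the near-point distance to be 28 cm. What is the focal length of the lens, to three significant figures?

4.50 cm

For the image at infinity, M = D/f.
f = D/M = 28/6.22 = 4.502 cm.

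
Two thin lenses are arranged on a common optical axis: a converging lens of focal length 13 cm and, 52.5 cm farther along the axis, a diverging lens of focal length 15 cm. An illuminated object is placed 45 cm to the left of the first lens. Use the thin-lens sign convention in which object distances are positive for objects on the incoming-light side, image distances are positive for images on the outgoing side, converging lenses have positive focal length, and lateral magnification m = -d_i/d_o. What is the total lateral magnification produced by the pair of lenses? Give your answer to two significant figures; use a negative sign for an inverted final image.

-0.12

Lens 1: 1/d_i1 = 1/f_1 - 1/d_o1 = 1/13 - 1/45 = 0.05470 cm^-1, so d_i1 = 18.281 cm.
m_1 = -(18.281)/45 = -0.4062.
Object distance for lens 2: d_o2 = 52.5 - 18.281 = 34.219 cm.
Lens 2: 1/d_i2 = 1/f_2 - 1/d_o2 = 1/(-15) - 1/(34.219) = -0.09589 cm^-1, so d_i2 = -10.429 cm.
m_2 = -(-10.429)/(34.219) = 0.3048.
Overall magnification: m = m_1 m_2 = -0.1238.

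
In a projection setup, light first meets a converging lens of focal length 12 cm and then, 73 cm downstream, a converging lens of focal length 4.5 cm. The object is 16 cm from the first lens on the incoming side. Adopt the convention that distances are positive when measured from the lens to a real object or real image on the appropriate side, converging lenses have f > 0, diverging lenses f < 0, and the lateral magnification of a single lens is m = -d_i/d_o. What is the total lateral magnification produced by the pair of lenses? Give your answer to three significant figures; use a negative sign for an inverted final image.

First lens: d_i1 = 1/(1/12 - 1/16) = 48.000 cm.
m_1 = -(48.000)/16 = -3.0000.
That image sits 25.000 cm in front of the second lens, so d_o2 = 25.000 cm.
Second lens: d_i2 = 1/(1/4.5 - 1/(25.000)) = 5.488 cm.
m_2 = -(5.488)/(25.000) = -0.2195.
Overall magnification: m = m_1 m_2 = 0.6585.

0.659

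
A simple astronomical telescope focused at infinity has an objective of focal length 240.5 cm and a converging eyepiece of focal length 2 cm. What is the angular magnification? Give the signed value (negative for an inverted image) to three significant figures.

-120

M = -f_obj/f_eye = -240.5/(2) = -120.250.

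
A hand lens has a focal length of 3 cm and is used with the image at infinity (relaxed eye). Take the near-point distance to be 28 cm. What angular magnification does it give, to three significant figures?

9.33

M = D/f = 28/3 = 9.333.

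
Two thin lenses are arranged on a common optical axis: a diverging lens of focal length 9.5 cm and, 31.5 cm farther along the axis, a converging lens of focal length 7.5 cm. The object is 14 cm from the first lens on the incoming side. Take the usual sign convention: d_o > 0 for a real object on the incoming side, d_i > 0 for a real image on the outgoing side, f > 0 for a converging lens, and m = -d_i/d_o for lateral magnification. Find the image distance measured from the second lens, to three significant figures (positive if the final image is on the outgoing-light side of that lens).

9.40 cm

Lens 1: 1/d_i1 = 1/f_1 - 1/d_o1 = 1/(-9.5) - 1/14 = -0.17669 cm^-1, so d_i1 = -5.660 cm.
The intermediate image is virtual, 5.660 cm to the left of lens 1, so d_o2 = L - d_i1 = 31.5 - (-5.660) = 37.160 cm.
Lens 2: 1/d_i2 = 1/f_2 - 1/d_o2 = 1/7.5 - 1/(37.160) = 0.10642 cm^-1, so d_i2 = 9.397 cm.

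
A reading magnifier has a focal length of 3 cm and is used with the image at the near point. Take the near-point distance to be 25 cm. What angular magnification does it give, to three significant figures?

9.33

M = 1 + D/f = 1 + 25/3 = 9.333.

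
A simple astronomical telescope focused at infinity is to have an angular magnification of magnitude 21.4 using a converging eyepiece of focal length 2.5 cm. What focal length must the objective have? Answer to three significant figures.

53.5 cm

|M| = f_obj/|f_eye|, so f_obj = |M| x |f_eye| = 21.4 x 2.5 = 53.500 cm.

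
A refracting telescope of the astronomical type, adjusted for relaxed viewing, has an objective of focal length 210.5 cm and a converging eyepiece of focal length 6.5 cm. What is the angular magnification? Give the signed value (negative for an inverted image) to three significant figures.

M = -f_obj/f_eye = -210.5/(6.5) = -32.385.

-32.4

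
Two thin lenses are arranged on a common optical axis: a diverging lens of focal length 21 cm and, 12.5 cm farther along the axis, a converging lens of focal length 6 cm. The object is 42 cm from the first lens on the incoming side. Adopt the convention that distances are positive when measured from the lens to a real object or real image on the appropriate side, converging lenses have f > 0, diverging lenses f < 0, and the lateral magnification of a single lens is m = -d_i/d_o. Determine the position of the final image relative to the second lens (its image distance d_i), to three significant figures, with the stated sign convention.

Lens 1: 1/d_i1 = 1/f_1 - 1/d_o1 = 1/(-21) - 1/42 = -0.07143 cm^-1, so d_i1 = -14.000 cm.
With d_i1 < 0 the first image is virtual and lies on the object side; the object distance for lens 2 is d_o2 = 12.5 - (-14.000) = 26.500 cm.
Lens 2: 1/d_i2 = 1/f_2 - 1/d_o2 = 1/6 - 1/(26.500) = 0.12893 cm^-1, so d_i2 = 7.756 cm.

7.76 cm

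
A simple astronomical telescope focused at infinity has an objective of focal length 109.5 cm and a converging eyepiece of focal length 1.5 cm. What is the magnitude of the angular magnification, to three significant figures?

|M| = f_obj/|f_eye| = 109.5/1.5 = 73.000.

73.0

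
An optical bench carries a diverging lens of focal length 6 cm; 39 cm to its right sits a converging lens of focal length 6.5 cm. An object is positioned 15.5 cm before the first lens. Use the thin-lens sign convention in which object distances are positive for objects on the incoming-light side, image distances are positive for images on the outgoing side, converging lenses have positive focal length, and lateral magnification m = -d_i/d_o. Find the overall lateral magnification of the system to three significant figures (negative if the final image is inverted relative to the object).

Applying the thin-lens equation to the first lens, 1/(-6) = 1/15.5 + 1/d_i1, which gives d_i1 = -4.326 cm.
Its lateral magnification is m_1 = -d_i1/d_o1 = -(-4.326)/15.5 = 0.2791.
With d_i1 < 0 the first image is virtual and lies on the object side; the object distance for lens 2 is d_o2 = 39 - (-4.326) = 43.326 cm.
Applying the thin-lens equation again with f_2 = 6.5 cm and d_o2 = 43.326 cm gives d_i2 = 7.647 cm.
m_2 = -(7.647)/(43.326) = -0.1765.
The system's lateral magnification is m_1 m_2 = (0.2791)(-0.1765) = -0.0493.

-0.0493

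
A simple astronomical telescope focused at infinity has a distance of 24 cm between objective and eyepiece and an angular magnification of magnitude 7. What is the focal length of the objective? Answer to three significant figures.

21.0 cm

In normal adjustment the tube length equals f_obj + f_eye and |M| = f_obj/f_eye.
So f_obj = 7 f_eye and 7 f_eye + f_eye = 24 cm, giving f_eye = 24/8 = 3.000 cm and f_obj = 21.000 cm.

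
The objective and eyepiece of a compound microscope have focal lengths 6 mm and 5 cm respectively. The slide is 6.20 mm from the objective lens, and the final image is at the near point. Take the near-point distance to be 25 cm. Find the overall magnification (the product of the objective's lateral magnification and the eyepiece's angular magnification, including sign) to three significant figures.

-180

Convert to cm: f_obj = 6 mm = 0.6 cm; d_o = 6.20 mm = 0.62 cm.
Objective: 1/d_i = 1/f_obj - 1/d_o = 1/0.6 - 1/0.62 = 0.05376 cm^-1, so d_i = 18.600 cm.
m_obj = -d_i/d_o = -18.600/0.62 = -30.000.
Eyepiece angular magnification (image at near point): M_eye = 1 + D/f_e = 1 + 25/5 = 6.000.
Overall M = m_obj x M_eye = (-30.000)(6.000) = -180.00.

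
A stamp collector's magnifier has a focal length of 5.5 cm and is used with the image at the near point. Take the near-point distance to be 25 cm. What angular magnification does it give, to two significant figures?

M = 1 + D/f = 1 + 25/5.5 = 5.545.

5.5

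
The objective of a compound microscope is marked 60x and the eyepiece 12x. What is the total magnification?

The overall magnification of a compound microscope is the product of the objective and eyepiece magnifications:
M = M_obj x M_eye = 60 x 12 = 720.

720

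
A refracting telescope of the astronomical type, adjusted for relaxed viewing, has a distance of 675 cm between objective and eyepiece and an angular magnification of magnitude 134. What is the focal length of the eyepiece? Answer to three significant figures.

5.00 cm

In normal adjustment the tube length equals f_obj + f_eye and |M| = f_obj/f_eye.
So f_obj = 134 f_eye and 134 f_eye + f_eye = 675 cm, giving f_eye = 675/135 = 5.000 cm and f_obj = 670.000 cm.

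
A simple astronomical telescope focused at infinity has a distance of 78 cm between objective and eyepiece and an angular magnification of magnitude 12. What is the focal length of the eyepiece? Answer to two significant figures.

6.0 cm

In normal adjustment the tube length equals f_obj + f_eye and |M| = f_obj/f_eye.
So f_obj = 12 f_eye and 12 f_eye + f_eye = 78 cm, giving f_eye = 78/13 = 6.000 cm and f_obj = 72.000 cm.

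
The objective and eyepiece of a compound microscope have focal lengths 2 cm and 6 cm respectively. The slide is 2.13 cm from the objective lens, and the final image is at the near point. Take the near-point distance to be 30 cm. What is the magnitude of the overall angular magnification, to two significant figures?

92

Objective: 1/d_i = 1/f_obj - 1/d_o = 1/2 - 1/2.13 = 0.03052 cm^-1, so d_i = 32.769 cm.
m_obj = -d_i/d_o = -32.769/2.13 = -15.385.
Eyepiece angular magnification (image at near point): M_eye = 1 + D/f_e = 1 + 30/6 = 6.000.
Overall M = m_obj x M_eye = (-15.385)(6.000) = -92.31.
|M| = 92.31.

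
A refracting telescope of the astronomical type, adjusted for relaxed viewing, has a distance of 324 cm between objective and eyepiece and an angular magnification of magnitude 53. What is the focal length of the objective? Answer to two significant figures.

320 cm

In normal adjustment the tube length equals f_obj + f_eye and |M| = f_obj/f_eye.
So f_obj = 53 f_eye and 53 f_eye + f_eye = 324 cm, giving f_eye = 324/54 = 6.000 cm and f_obj = 318.000 cm.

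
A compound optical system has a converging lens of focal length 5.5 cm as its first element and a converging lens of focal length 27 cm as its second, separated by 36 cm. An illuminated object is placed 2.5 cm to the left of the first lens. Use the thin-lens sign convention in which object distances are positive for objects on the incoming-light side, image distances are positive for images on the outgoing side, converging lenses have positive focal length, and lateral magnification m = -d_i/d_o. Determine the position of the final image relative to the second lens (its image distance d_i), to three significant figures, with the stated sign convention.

Lens 1: 1/d_i1 = 1/f_1 - 1/d_o1 = 1/5.5 - 1/2.5 = -0.21818 cm^-1, so d_i1 = -4.583 cm.
With d_i1 < 0 the first image is virtual and lies on the object side; the object distance for lens 2 is d_o2 = 36 - (-4.583) = 40.583 cm.
Lens 2: 1/d_i2 = 1/f_2 - 1/d_o2 = 1/27 - 1/(40.583) = 0.01240 cm^-1, so d_i2 = 80.669 cm.

80.7 cm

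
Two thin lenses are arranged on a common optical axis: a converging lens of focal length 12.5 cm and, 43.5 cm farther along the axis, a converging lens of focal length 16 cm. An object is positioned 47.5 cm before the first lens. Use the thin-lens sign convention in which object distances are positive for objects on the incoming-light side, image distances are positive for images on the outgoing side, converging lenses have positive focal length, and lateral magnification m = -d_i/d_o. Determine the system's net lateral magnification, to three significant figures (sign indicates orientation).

0.542

Lens 1: 1/d_i1 = 1/f_1 - 1/d_o1 = 1/12.5 - 1/47.5 = 0.05895 cm^-1, so d_i1 = 16.964 cm.
m_1 = -(16.964)/47.5 = -0.3571.
The intermediate image is 16.964 cm to the right of lens 1, so d_o2 = L - d_i1 = 43.5 - 16.964 = 26.536 cm.
Lens 2: 1/d_i2 = 1/f_2 - 1/d_o2 = 1/16 - 1/(26.536) = 0.02481 cm^-1, so d_i2 = 40.298 cm.
m_2 = -(40.298)/(26.536) = -1.5186.
Overall magnification: m = m_1 m_2 = 0.5424.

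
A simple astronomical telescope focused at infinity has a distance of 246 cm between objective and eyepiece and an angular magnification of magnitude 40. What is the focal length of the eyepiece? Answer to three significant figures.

6.00 cm

In normal adjustment the tube length equals f_obj + f_eye and |M| = f_obj/f_eye.
So f_obj = 40 f_eye and 40 f_eye + f_eye = 246 cm, giving f_eye = 246/41 = 6.000 cm and f_obj = 240.000 cm.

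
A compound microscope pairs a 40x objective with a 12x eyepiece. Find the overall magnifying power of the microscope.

The overall magnification of a compound microscope is the product of the objective and eyepiece magnifications:
M = M_obj x M_eye = 40 x 12 = 480.

480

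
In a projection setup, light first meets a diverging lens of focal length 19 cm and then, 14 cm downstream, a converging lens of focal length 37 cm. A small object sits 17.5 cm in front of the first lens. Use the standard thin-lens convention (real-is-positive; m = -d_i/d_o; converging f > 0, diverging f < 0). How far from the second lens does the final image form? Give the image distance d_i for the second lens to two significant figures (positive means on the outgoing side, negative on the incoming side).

-62 cm

Applying the thin-lens equation to the first lens, 1/(-19) = 1/17.5 + 1/d_i1, which gives d_i1 = -9.110 cm.
With d_i1 < 0 the first image is virtual and lies on the object side; the object distance for lens 2 is d_o2 = 14 - (-9.110) = 23.110 cm.
Applying the thin-lens equation again with f_2 = 37 cm and d_o2 = 23.110 cm gives d_i2 = -61.557 cm.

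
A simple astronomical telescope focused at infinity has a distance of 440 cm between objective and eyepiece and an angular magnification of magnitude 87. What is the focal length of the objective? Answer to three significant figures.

435 cm

In normal adjustment the tube length equals f_obj + f_eye and |M| = f_obj/f_eye.
So f_obj = 87 f_eye and 87 f_eye + f_eye = 440 cm, giving f_eye = 440/88 = 5.000 cm and f_obj = 435.000 cm.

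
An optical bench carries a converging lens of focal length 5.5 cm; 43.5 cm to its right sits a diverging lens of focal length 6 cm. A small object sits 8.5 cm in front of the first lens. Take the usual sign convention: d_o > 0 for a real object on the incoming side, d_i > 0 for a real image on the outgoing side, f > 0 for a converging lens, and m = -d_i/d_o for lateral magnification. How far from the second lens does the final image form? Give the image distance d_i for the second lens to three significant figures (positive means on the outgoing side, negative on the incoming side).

Lens 1: 1/d_i1 = 1/f_1 - 1/d_o1 = 1/5.5 - 1/8.5 = 0.06417 cm^-1, so d_i1 = 15.583 cm.
Object distance for lens 2: d_o2 = 43.5 - 15.583 = 27.917 cm.
Lens 2: 1/d_i2 = 1/f_2 - 1/d_o2 = 1/(-6) - 1/(27.917) = -0.20249 cm^-1, so d_i2 = -4.939 cm.

-4.94 cm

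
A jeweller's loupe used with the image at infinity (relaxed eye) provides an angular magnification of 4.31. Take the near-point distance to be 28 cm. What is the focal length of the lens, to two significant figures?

6.5 cm

For the image at infinity, M = D/f.
f = D/M = 28/4.31 = 6.497 cm.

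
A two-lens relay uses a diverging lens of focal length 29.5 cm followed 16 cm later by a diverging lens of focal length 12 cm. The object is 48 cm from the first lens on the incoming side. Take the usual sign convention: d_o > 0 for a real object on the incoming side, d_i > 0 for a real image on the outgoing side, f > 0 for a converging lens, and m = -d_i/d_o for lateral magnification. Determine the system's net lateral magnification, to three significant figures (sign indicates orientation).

Lens 1: 1/d_i1 = 1/f_1 - 1/d_o1 = 1/(-29.5) - 1/48 = -0.05473 cm^-1, so d_i1 = -18.271 cm.
m_1 = -(-18.271)/48 = 0.3806.
With d_i1 < 0 the first image is virtual and lies on the object side; the object distance for lens 2 is d_o2 = 16 - (-18.271) = 34.271 cm.
Lens 2: 1/d_i2 = 1/f_2 - 1/d_o2 = 1/(-12) - 1/(34.271) = -0.11251 cm^-1, so d_i2 = -8.888 cm.
m_2 = -(-8.888)/(34.271) = 0.2593.
The system's lateral magnification is m_1 m_2 = (0.3806)(0.2593) = 0.0987.

0.0987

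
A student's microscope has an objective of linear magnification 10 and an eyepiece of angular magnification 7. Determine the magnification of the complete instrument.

70

The overall magnification of a compound microscope is the product of the objective and eyepiece magnifications:
M = M_obj x M_eye = 10 x 7 = 70.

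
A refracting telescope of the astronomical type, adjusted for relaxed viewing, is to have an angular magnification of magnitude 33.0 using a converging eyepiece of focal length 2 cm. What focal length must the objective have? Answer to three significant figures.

66.0 cm

|M| = f_obj/|f_eye|, so f_obj = |M| x |f_eye| = 33.0 x 2 = 66.000 cm.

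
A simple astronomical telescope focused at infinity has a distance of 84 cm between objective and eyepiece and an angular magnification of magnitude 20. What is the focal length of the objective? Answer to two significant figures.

In normal adjustment the tube length equals f_obj + f_eye and |M| = f_obj/f_eye.
So f_obj = 20 f_eye and 20 f_eye + f_eye = 84 cm, giving f_eye = 84/21 = 4.000 cm and f_obj = 80.000 cm.

80 cm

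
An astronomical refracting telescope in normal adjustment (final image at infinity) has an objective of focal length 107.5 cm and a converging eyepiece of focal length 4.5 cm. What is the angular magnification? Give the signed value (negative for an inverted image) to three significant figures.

-23.9

M = -f_obj/f_eye = -107.5/(4.5) = -23.889.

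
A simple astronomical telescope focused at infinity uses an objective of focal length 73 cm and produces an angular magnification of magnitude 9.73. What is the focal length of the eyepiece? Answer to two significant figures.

7.5 cm

|M| = f_obj/f_eye, so f_eye = f_obj/|M| = 73/9.73 = 7.503 cm.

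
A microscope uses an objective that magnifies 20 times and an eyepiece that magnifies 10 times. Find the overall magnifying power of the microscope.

The overall magnification of a compound microscope is the product of the objective and eyepiece magnifications:
M = M_obj x M_eye = 20 x 10 = 200.

200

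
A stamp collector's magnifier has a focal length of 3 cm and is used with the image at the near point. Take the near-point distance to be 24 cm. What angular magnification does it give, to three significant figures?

9.00

M = 1 + D/f = 1 + 24/3 = 9.000.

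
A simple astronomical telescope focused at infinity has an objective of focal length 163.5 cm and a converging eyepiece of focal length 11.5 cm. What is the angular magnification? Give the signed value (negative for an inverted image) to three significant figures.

M = -f_obj/f_eye = -163.5/(11.5) = -14.217.

-14.2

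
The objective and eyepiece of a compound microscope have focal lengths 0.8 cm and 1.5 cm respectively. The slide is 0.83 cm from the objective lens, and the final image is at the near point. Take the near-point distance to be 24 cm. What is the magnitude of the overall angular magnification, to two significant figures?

Objective: 1/d_i = 1/f_obj - 1/d_o = 1/0.8 - 1/0.83 = 0.04518 cm^-1, so d_i = 22.133 cm.
m_obj = -d_i/d_o = -22.133/0.83 = -26.667.
Eyepiece angular magnification (image at near point): M_eye = 1 + D/f_e = 1 + 24/1.5 = 17.000.
Overall M = m_obj x M_eye = (-26.667)(17.000) = -453.33.
|M| = 453.33.

450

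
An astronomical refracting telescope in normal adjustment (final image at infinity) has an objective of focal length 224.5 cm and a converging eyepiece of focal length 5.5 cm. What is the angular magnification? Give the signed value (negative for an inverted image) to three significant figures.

M = -f_obj/f_eye = -224.5/(5.5) = -40.818.

-40.8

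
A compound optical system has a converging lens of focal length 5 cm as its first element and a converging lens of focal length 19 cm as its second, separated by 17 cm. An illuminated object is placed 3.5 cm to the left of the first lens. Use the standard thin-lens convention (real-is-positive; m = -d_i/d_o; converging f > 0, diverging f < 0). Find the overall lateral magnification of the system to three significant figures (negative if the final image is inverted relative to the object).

First lens: d_i1 = 1/(1/5 - 1/3.5) = -11.667 cm.
m_1 = -(-11.667)/3.5 = 3.3333.
With d_i1 < 0 the first image is virtual and lies on the object side; the object distance for lens 2 is d_o2 = 17 - (-11.667) = 28.667 cm.
Second lens: d_i2 = 1/(1/19 - 1/(28.667)) = 56.345 cm.
m_2 = -(56.345)/(28.667) = -1.9655.
Total m = m_1 x m_2 = (3.3333)(-1.9655) = -6.5517.

-6.55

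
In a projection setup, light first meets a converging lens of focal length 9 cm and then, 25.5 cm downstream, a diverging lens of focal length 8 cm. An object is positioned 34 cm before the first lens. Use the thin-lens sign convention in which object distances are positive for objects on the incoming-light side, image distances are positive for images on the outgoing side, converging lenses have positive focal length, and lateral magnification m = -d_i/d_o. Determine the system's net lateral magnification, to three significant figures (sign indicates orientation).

-0.135

Applying the thin-lens equation to the first lens, 1/9 = 1/34 + 1/d_i1, which gives d_i1 = 12.240 cm.
Its lateral magnification is m_1 = -d_i1/d_o1 = -(12.240)/34 = -0.3600.
The intermediate image is 12.240 cm to the right of lens 1, so d_o2 = L - d_i1 = 25.5 - 12.240 = 13.260 cm.
Applying the thin-lens equation again with f_2 = -8 cm and d_o2 = 13.260 cm gives d_i2 = -4.990 cm.
m_2 = -(-4.990)/(13.260) = 0.3763.
Overall magnification: m = m_1 m_2 = -0.1355.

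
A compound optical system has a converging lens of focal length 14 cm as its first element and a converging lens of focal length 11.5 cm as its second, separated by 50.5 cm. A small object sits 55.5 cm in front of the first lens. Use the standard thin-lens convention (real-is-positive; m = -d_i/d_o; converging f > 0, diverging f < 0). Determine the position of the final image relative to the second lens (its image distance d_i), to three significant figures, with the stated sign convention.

First lens: d_i1 = 1/(1/14 - 1/55.5) = 18.723 cm.
The intermediate image is 18.723 cm to the right of lens 1, so d_o2 = L - d_i1 = 50.5 - 18.723 = 31.777 cm.
Second lens: d_i2 = 1/(1/11.5 - 1/(31.777)) = 18.022 cm.

18.0 cm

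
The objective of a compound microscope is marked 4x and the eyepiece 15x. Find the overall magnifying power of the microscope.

60

The overall magnification of a compound microscope is the product of the objective and eyepiece magnifications:
M = M_obj x M_eye = 4 x 15 = 60.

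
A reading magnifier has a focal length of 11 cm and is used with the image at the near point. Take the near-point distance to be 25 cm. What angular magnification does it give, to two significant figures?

3.3

M = 1 + D/f = 1 + 25/11 = 3.273.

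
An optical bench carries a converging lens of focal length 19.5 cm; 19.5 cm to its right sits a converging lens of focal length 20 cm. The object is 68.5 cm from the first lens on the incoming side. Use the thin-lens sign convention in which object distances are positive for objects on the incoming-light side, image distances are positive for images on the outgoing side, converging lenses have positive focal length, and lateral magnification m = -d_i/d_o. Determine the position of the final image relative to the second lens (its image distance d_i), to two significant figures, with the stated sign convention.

5.6 cm

Lens 1: 1/d_i1 = 1/f_1 - 1/d_o1 = 1/19.5 - 1/68.5 = 0.03668 cm^-1, so d_i1 = 27.260 cm.
This image would form 27.260 cm past lens 1, i.e. 7.760 cm beyond lens 2, so it is a virtual object for lens 2: d_o2 = 19.5 - 27.260 = -7.760 cm.
Lens 2: 1/d_i2 = 1/f_2 - 1/d_o2 = 1/20 - 1/(-7.760) = 0.17886 cm^-1, so d_i2 = 5.591 cm.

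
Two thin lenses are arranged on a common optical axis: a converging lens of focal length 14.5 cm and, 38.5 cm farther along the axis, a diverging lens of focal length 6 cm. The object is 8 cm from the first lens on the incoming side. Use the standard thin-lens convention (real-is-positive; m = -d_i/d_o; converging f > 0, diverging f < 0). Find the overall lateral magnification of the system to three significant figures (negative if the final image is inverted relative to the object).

Applying the thin-lens equation to the first lens, 1/14.5 = 1/8 + 1/d_i1, which gives d_i1 = -17.846 cm.
Its lateral magnification is m_1 = -d_i1/d_o1 = -(-17.846)/8 = 2.2308.
The intermediate image is virtual, 17.846 cm to the left of lens 1, so d_o2 = L - d_i1 = 38.5 - (-17.846) = 56.346 cm.
Applying the thin-lens equation again with f_2 = -6 cm and d_o2 = 56.346 cm gives d_i2 = -5.423 cm.
m_2 = -(-5.423)/(56.346) = 0.0962.
The system's lateral magnification is m_1 m_2 = (2.2308)(0.0962) = 0.2147.

0.215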